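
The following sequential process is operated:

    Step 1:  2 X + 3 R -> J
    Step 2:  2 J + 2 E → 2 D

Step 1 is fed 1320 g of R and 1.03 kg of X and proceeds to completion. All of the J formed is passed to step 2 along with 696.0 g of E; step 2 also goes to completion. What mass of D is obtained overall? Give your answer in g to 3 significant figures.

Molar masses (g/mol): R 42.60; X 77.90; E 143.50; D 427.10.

2070 g

Step 1:
n(R) = 1320 / 42.60 = 30.99 mol
n(X) = 1.030×1000 / 77.90 = 13.22 mol
n/ν → R: 10.33, X: 6.610; X is limiting.
n(J) produced = (1/2) × 13.22 = 6.610 mol
Step 2:
n(J) available = 6.610 mol
n(E) = 696.0 / 143.50 = 4.850 mol
n/ν → J: 3.305, E: 2.425; E is limiting.
n(D) = (2/2) × 4.850 = 4.850 mol
mass = 4.850 × 427.10 = 2071 g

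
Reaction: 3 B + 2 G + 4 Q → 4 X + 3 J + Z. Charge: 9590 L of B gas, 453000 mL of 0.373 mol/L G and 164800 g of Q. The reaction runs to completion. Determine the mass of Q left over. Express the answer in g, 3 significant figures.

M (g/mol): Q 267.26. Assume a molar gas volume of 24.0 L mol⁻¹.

n(B) = 9590 / 24.0 = 399.6 mol
n(G) = 0.373 × 453000/1000 = 169.0 mol
n(Q) = 164800 / 267.26 = 616.6 mol
n/ν for B = 399.6/3 = 133.2
n/ν for G = 169.0/2 = 84.50
n/ν for Q = 616.6/4 = 154.2
Smallest n/ν is G → limiting reagent.
Q consumed = (4/2) × 169.0 = 338.0 mol
Q remaining = 616.6 − 338.0 = 278.6 mol
mass = 278.6 × 267.26 = 74460 g

74500 g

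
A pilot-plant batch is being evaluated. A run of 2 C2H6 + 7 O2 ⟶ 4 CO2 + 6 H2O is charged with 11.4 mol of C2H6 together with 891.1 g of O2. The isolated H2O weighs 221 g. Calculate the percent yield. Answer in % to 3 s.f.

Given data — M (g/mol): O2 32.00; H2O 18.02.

n(C2H6) = 11.40 mol
n(O2) = 891.1 / 32.00 = 27.85 mol
n/ν for C2H6 = 11.40/2 = 5.700
n/ν for O2 = 27.85/7 = 3.979
Smallest n/ν is O2 → limiting reagent.
theoretical n(H2O) = (6/7) × 27.85 = 23.87 mol → 430.1 g
% yield = 221 / 430.1 × 100 = 51.38 %

51.4 %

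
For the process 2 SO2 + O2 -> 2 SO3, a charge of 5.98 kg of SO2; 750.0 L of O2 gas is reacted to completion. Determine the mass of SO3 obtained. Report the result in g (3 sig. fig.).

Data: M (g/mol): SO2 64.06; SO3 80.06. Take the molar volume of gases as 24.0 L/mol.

n(SO2) = 5.980×1000 / 64.06 = 93.35 mol
n(O2) = 750.0 / 24.0 = 31.25 mol
n/ν for SO2 = 93.35/2 = 46.68
n/ν for O2 = 31.25/1 = 31.25
Smallest n/ν is O2 → limiting reagent.
n(SO3) = (2/1) × 31.25 = 62.50 mol
mass = 62.50 × 80.06 = 5004 g

5000 g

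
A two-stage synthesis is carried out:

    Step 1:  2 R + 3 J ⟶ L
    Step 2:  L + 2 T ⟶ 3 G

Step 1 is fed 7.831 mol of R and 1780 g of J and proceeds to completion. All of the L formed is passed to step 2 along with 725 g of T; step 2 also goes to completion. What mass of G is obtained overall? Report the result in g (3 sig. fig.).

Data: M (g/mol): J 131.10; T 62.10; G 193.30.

Step 1:
n(R) = 7.831 mol
n(J) = 1780 / 131.10 = 13.58 mol
n/ν for R = 7.831/2 = 3.916
n/ν for J = 13.58/3 = 4.527
Smallest n/ν is R → limiting reagent.
n(L) produced = (1/2) × 7.831 = 3.916 mol
Step 2:
n(L) available = 3.916 mol
n(T) = 725.0 / 62.10 = 11.67 mol
n/ν for L = 3.916/1 = 3.916
n/ν for T = 11.67/2 = 5.835
Smallest n/ν is L → limiting reagent.
n(G) = (3/1) × 3.916 = 11.75 mol
mass = 11.75 × 193.30 = 2271 g

2270 g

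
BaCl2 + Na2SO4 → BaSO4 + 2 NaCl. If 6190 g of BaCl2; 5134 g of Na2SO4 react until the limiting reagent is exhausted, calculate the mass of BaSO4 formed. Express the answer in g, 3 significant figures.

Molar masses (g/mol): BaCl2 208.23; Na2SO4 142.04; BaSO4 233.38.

n(BaCl2) = 6190 / 208.23 = 29.73 mol
n(Na2SO4) = 5134 / 142.04 = 36.14 mol
n/ν → BaCl2: 29.73, Na2SO4: 36.14; BaCl2 is limiting.
n(BaSO4) = (1/1) × 29.73 = 29.73 mol
mass = 29.73 × 233.38 = 6938 g

6940 g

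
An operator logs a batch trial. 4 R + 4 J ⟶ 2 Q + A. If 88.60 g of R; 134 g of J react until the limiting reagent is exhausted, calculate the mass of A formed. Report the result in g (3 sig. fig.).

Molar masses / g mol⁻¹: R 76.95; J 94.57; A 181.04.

52.1 g

n(R) = 88.60 / 76.95 = 1.151 mol
n(J) = 134.0 / 94.57 = 1.417 mol
n/ν → R: 0.2878, J: 0.3543; R is limiting.
n(A) = (1/4) × 1.151 = 0.2878 mol
mass = 0.2878 × 181.04 = 52.10 g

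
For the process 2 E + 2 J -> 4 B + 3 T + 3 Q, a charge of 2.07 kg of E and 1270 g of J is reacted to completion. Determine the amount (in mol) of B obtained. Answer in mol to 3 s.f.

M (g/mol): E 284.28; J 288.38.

n(E) = 2.070×1000 / 284.28 = 7.282 mol
n(J) = 1270 / 288.38 = 4.404 mol
n/ν → E: 3.641, J: 2.202; J is limiting.
n(B) = (4/2) × 4.404 = 8.808 mol

8.81 mol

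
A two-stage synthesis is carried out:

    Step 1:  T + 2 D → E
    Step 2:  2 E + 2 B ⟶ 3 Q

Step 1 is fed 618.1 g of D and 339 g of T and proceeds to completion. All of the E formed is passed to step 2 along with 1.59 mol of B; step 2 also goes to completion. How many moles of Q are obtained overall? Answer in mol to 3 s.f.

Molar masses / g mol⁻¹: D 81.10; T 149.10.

Step 1:
n(D) = 618.1 / 81.10 = 7.621 mol
n(T) = 339.0 / 149.10 = 2.274 mol
n/ν for D = 7.621/2 = 3.811
n/ν for T = 2.274/1 = 2.274
Smallest n/ν is T → limiting reagent.
n(E) produced = (1/1) × 2.274 = 2.274 mol
Step 2:
n(E) available = 2.274 mol
n(B) = 1.590 mol
n/ν for E = 2.274/2 = 1.137
n/ν for B = 1.590/2 = 0.7950
Smallest n/ν is B → limiting reagent.
n(Q) = (3/2) × 1.590 = 2.385 mol

2.39 mol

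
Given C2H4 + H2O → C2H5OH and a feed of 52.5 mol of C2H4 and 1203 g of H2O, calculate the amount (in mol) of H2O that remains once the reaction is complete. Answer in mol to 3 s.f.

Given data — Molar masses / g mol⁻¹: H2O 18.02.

14.3 mol

n(C2H4) = 52.50 mol
n(H2O) = 1203 / 18.02 = 66.76 mol
n/ν → C2H4: 52.50, H2O: 66.76; C2H4 is limiting.
H2O consumed = (1/1) × 52.50 = 52.50 mol
H2O remaining = 66.76 − 52.50 = 14.26 mol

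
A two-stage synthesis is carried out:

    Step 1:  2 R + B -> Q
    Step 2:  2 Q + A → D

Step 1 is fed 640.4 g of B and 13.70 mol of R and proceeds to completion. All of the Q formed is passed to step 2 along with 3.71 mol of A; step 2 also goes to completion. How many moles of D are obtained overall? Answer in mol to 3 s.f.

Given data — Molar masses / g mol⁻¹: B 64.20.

Step 1:
n(B) = 640.4 / 64.20 = 9.975 mol
n(R) = 13.70 mol
n/ν for B = 9.975/1 = 9.975
n/ν for R = 13.70/2 = 6.850
Smallest n/ν is R → limiting reagent.
n(Q) produced = (1/2) × 13.70 = 6.850 mol
Step 2:
n(Q) available = 6.850 mol
n(A) = 3.710 mol
n/ν for Q = 6.850/2 = 3.425
n/ν for A = 3.710/1 = 3.710
Smallest n/ν is Q → limiting reagent.
n(D) = (1/2) × 6.850 = 3.425 mol

3.43 mol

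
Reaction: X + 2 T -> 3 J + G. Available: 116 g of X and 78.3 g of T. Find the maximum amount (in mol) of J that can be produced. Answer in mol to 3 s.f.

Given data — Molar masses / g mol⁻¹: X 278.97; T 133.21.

n(X) = 116.0 / 278.97 = 0.4158 mol
n(T) = 78.30 / 133.21 = 0.5878 mol
n/ν for X = 0.4158/1 = 0.4158
n/ν for T = 0.5878/2 = 0.2939
Smallest n/ν is T → limiting reagent.
n(J) = (3/2) × 0.5878 = 0.8817 mol

0.882 mol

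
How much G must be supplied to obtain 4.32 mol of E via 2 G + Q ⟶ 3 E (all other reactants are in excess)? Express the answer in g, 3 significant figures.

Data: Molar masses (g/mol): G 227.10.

654 g

n(E) = 4.320 mol
n(G) = (2/3) × 4.320 = 2.880 mol
mass = 2.880 × 227.10 = 654.0 g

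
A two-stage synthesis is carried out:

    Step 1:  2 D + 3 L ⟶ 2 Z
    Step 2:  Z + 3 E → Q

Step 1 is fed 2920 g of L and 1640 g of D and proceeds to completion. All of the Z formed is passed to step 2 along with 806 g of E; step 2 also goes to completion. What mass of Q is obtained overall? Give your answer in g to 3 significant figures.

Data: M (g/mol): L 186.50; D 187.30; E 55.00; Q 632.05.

3090 g

Step 1:
n(L) = 2920 / 186.50 = 15.66 mol
n(D) = 1640 / 187.30 = 8.756 mol
n/ν → L: 5.220, D: 4.378; D is limiting.
n(Z) produced = (2/2) × 8.756 = 8.756 mol
Step 2:
n(Z) available = 8.756 mol
n(E) = 806.0 / 55.00 = 14.65 mol
n/ν → Z: 8.756, E: 4.883; E is limiting.
n(Q) = (1/3) × 14.65 = 4.883 mol
mass = 4.883 × 632.05 = 3086 g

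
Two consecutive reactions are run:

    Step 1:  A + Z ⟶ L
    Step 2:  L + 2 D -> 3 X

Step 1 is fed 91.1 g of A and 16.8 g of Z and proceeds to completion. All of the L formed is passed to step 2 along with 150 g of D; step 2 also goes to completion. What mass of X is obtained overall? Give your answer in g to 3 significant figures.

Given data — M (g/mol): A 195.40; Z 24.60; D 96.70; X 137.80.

Step 1:
n(A) = 91.10 / 195.40 = 0.4662 mol
n(Z) = 16.80 / 24.60 = 0.6829 mol
n/ν → A: 0.4662, Z: 0.6829; A is limiting.
n(L) produced = (1/1) × 0.4662 = 0.4662 mol
Step 2:
n(L) available = 0.4662 mol
n(D) = 150.0 / 96.70 = 1.551 mol
n/ν → L: 0.4662, D: 0.7755; L is limiting.
n(X) = (3/1) × 0.4662 = 1.399 mol
mass = 1.399 × 137.80 = 192.8 g

193 g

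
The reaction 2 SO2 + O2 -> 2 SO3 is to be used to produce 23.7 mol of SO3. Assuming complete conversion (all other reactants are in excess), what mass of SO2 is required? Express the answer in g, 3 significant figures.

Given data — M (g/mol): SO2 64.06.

1520 g

n(SO3) = 23.70 mol
n(SO2) = (2/2) × 23.70 = 23.70 mol
mass = 23.70 × 64.06 = 1518 g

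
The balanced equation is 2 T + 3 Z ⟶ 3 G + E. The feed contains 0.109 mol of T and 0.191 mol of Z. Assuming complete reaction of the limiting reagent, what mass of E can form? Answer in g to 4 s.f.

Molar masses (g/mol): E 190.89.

10.40 g

n(T) = 0.1090 mol
n(Z) = 0.1910 mol
n/ν for T = 0.1090/2 = 0.05450
n/ν for Z = 0.1910/3 = 0.06367
Smallest n/ν is T → limiting reagent.
n(E) = (1/2) × 0.1090 = 0.05450 mol
mass = 0.05450 × 190.89 = 10.40 g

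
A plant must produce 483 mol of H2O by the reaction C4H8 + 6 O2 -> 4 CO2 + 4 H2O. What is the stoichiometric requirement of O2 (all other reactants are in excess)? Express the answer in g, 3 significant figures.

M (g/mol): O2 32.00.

23200 g

n(H2O) = 483.0 mol
n(O2) = (6/4) × 483.0 = 724.5 mol
mass = 724.5 × 32.00 = 23180 g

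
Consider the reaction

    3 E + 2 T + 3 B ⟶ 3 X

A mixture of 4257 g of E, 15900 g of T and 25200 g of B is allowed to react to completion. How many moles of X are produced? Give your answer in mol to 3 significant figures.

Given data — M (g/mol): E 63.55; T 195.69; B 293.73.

n(E) = 4257 / 63.55 = 66.99 mol
n(T) = 15900 / 195.69 = 81.25 mol
n(B) = 25200 / 293.73 = 85.79 mol
n/ν for E = 66.99/3 = 22.33
n/ν for T = 81.25/2 = 40.63
n/ν for B = 85.79/3 = 28.60
Smallest n/ν is E → limiting reagent.
n(X) = (3/3) × 66.99 = 66.99 mol

67.0 mol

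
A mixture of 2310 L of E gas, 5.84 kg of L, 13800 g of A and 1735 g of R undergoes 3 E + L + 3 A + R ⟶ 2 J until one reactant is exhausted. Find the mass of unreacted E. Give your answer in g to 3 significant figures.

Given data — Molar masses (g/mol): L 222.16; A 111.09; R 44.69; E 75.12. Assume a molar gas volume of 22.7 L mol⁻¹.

n(E) = 2310 / 22.7 = 101.8 mol
n(L) = 5.840×1000 / 222.16 = 26.29 mol
n(A) = 13800 / 111.09 = 124.2 mol
n(R) = 1735 / 44.69 = 38.82 mol
n/ν for E = 101.8/3 = 33.93
n/ν for L = 26.29/1 = 26.29
n/ν for A = 124.2/3 = 41.40
n/ν for R = 38.82/1 = 38.82
Smallest n/ν is L → limiting reagent.
E consumed = (3/1) × 26.29 = 78.87 mol
E remaining = 101.8 − 78.87 = 22.93 mol
mass = 22.93 × 75.12 = 1723 g

1720 g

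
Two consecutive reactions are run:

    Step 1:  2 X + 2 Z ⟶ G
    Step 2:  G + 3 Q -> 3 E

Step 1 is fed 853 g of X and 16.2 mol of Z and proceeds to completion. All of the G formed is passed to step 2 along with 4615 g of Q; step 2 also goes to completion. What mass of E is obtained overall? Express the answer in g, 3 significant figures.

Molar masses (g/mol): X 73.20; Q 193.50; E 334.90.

Step 1:
n(X) = 853.0 / 73.20 = 11.65 mol
n(Z) = 16.20 mol
n/ν for X = 11.65/2 = 5.825
n/ν for Z = 16.20/2 = 8.100
Smallest n/ν is X → limiting reagent.
n(G) produced = (1/2) × 11.65 = 5.825 mol
Step 2:
n(G) available = 5.825 mol
n(Q) = 4615 / 193.50 = 23.85 mol
n/ν for G = 5.825/1 = 5.825
n/ν for Q = 23.85/3 = 7.950
Smallest n/ν is G → limiting reagent.
n(E) = (3/1) × 5.825 = 17.48 mol
mass = 17.48 × 334.90 = 5854 g

5850 g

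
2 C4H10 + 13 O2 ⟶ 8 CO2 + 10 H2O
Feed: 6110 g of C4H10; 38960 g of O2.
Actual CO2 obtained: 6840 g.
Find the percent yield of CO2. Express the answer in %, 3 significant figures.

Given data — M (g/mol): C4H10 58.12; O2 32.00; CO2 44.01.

37.0 %

n(C4H10) = 6110 / 58.12 = 105.1 mol
n(O2) = 38960 / 32.00 = 1218 mol
n/ν for C4H10 = 105.1/2 = 52.55
n/ν for O2 = 1218/13 = 93.69
Smallest n/ν is C4H10 → limiting reagent.
theoretical n(CO2) = (8/2) × 105.1 = 420.4 mol → 18500 g
% yield = 6840 / 18500 × 100 = 36.97 %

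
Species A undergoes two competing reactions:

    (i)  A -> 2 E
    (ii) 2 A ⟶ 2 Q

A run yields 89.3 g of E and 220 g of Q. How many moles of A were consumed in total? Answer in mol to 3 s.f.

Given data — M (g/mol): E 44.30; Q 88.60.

3.49 mol

n(E) = 89.3 / 44.30 = 2.016 mol
n(Q) = 220 / 88.60 = 2.483 mol
n(A) via (i) = (1/2)×2.016 = 1.008 mol
n(A) via (ii) = (2/2)×2.483 = 2.483 mol
total n(A) = 1.008 + 2.483 = 3.491 mol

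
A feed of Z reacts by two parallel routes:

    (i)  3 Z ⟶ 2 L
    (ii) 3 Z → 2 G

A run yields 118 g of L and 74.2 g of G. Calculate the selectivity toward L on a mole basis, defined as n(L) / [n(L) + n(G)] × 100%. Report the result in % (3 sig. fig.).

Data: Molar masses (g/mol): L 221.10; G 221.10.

61.4 %

n(L) = 118 / 221.10 = 0.5337 mol
n(G) = 74.2 / 221.10 = 0.3356 mol
selectivity = 0.5337/(0.5337+0.3356) × 100 = 61.39 %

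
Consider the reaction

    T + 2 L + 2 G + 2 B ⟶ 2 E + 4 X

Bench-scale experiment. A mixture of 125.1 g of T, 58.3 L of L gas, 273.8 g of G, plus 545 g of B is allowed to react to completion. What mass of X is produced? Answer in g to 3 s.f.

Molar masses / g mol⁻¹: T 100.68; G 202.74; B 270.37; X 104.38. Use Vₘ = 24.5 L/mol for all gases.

n(T) = 125.1 / 100.68 = 1.243 mol
n(L) = 58.30 / 24.5 = 2.380 mol
n(G) = 273.8 / 202.74 = 1.350 mol
n(B) = 545.0 / 270.37 = 2.016 mol
n/ν for T = 1.243/1 = 1.243
n/ν for L = 2.380/2 = 1.190
n/ν for G = 1.350/2 = 0.6750
n/ν for B = 2.016/2 = 1.008
Smallest n/ν is G → limiting reagent.
n(X) = (4/2) × 1.350 = 2.700 mol
mass = 2.700 × 104.38 = 281.8 g

282 g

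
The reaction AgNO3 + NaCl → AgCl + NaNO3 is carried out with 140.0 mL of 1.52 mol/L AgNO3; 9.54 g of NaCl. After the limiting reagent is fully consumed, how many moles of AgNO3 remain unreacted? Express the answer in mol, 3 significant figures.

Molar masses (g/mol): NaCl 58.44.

n(AgNO3) = 1.52 × 140.0/1000 = 0.2128 mol
n(NaCl) = 9.540 / 58.44 = 0.1632 mol
n/ν for AgNO3 = 0.2128/1 = 0.2128
n/ν for NaCl = 0.1632/1 = 0.1632
Smallest n/ν is NaCl → limiting reagent.
AgNO3 consumed = (1/1) × 0.1632 = 0.1632 mol
AgNO3 remaining = 0.2128 − 0.1632 = 0.04960 mol

0.0496 mol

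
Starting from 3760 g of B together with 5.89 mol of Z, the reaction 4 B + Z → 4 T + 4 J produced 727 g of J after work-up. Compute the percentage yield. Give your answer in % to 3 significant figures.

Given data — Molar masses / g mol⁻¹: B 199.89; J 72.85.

53.1 %

n(B) = 3760 / 199.89 = 18.81 mol
n(Z) = 5.890 mol
n/ν for B = 18.81/4 = 4.703
n/ν for Z = 5.890/1 = 5.890
Smallest n/ν is B → limiting reagent.
theoretical n(J) = (4/4) × 18.81 = 18.81 mol → 1370 g
% yield = 727 / 1370 × 100 = 53.07 %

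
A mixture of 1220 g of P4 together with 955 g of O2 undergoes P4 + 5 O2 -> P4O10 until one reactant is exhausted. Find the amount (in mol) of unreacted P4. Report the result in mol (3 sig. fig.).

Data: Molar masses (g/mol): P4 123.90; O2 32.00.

3.88 mol

n(P4) = 1220 / 123.90 = 9.847 mol
n(O2) = 955.0 / 32.00 = 29.84 mol
n/ν → P4: 9.847, O2: 5.968; O2 is limiting.
P4 consumed = (1/5) × 29.84 = 5.968 mol
P4 remaining = 9.847 − 5.968 = 3.879 mol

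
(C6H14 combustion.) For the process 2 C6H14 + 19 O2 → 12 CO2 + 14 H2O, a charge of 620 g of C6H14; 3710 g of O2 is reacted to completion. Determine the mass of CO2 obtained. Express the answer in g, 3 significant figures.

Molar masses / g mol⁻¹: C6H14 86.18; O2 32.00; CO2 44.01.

1900 g

n(C6H14) = 620.0 / 86.18 = 7.194 mol
n(O2) = 3710 / 32.00 = 115.9 mol
n/ν → C6H14: 3.597, O2: 6.100; C6H14 is limiting.
n(CO2) = (12/2) × 7.194 = 43.16 mol
mass = 43.16 × 44.01 = 1899 g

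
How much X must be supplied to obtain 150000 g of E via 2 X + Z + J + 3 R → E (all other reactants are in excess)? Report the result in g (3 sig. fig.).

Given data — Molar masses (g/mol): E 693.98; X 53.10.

23000 g

n(E) = 150000 / 693.98 = 216.1 mol
n(X) = (2/1) × 216.1 = 432.2 mol
mass = 432.2 × 53.10 = 22950 g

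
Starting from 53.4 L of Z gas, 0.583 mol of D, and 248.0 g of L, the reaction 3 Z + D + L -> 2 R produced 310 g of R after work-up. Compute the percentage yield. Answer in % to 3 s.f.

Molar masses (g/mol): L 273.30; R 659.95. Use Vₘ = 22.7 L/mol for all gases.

n(Z) = 53.40 / 22.7 = 2.352 mol
n(D) = 0.5830 mol
n(L) = 248.0 / 273.30 = 0.9074 mol
n/ν → Z: 0.7840, D: 0.5830, L: 0.9074; D is limiting.
theoretical n(R) = (2/1) × 0.5830 = 1.166 mol → 769.5 g
% yield = 310 / 769.5 × 100 = 40.29 %

40.3 %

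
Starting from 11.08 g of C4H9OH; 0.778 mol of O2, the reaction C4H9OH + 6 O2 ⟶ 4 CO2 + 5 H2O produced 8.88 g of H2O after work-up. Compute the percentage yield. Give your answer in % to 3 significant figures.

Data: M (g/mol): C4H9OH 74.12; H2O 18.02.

76.0 %

n(C4H9OH) = 11.08 / 74.12 = 0.1495 mol
n(O2) = 0.7780 mol
n/ν → C4H9OH: 0.1495, O2: 0.1297; O2 is limiting.
theoretical n(H2O) = (5/6) × 0.7780 = 0.6483 mol → 11.68 g
% yield = 8.88 / 11.68 × 100 = 76.03 %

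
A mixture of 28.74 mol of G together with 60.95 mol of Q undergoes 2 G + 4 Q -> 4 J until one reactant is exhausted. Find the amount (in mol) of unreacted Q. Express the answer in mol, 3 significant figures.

3.47 mol

n(G) = 28.74 mol
n(Q) = 60.95 mol
n/ν for G = 28.74/2 = 14.37
n/ν for Q = 60.95/4 = 15.24
Smallest n/ν is G → limiting reagent.
Q consumed = (4/2) × 28.74 = 57.48 mol
Q remaining = 60.95 − 57.48 = 3.470 mol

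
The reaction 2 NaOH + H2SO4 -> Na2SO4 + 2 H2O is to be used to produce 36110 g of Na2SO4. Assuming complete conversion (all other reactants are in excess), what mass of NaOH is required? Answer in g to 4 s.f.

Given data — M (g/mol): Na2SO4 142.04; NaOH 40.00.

20340 g

n(Na2SO4) = 36110 / 142.04 = 254.2 mol
n(NaOH) = (2/1) × 254.2 = 508.4 mol
mass = 508.4 × 40.00 = 20340 g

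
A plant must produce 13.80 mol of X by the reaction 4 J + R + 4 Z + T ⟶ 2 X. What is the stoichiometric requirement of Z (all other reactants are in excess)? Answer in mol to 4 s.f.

27.60 mol

n(X) = 13.80 mol
n(Z) = (4/2) × 13.80 = 27.60 mol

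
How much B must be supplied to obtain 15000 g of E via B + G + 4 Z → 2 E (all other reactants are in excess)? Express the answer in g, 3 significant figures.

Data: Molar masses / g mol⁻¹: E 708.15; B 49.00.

n(E) = 15000 / 708.15 = 21.18 mol
n(B) = (1/2) × 21.18 = 10.59 mol
mass = 10.59 × 49.00 = 518.9 g

519 g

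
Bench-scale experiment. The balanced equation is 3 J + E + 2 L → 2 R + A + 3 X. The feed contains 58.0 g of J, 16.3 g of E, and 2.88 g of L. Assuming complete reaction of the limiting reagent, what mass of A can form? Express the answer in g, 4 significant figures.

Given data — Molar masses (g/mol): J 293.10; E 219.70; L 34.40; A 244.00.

10.21 g

n(J) = 58.00 / 293.10 = 0.1979 mol
n(E) = 16.30 / 219.70 = 0.07419 mol
n(L) = 2.880 / 34.40 = 0.08372 mol
n/ν for J = 0.1979/3 = 0.06597
n/ν for E = 0.07419/1 = 0.07419
n/ν for L = 0.08372/2 = 0.04186
Smallest n/ν is L → limiting reagent.
n(A) = (1/2) × 0.08372 = 0.04186 mol
mass = 0.04186 × 244.00 = 10.21 g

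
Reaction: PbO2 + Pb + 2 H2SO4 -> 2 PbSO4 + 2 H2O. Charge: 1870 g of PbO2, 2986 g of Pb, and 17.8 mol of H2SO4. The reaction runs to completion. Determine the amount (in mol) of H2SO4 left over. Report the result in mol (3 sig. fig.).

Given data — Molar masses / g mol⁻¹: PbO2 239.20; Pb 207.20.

n(PbO2) = 1870 / 239.20 = 7.818 mol
n(Pb) = 2986 / 207.20 = 14.41 mol
n(H2SO4) = 17.80 mol
n/ν for PbO2 = 7.818/1 = 7.818
n/ν for Pb = 14.41/1 = 14.41
n/ν for H2SO4 = 17.80/2 = 8.900
Smallest n/ν is PbO2 → limiting reagent.
H2SO4 consumed = (2/1) × 7.818 = 15.64 mol
H2SO4 remaining = 17.80 − 15.64 = 2.160 mol

2.16 mol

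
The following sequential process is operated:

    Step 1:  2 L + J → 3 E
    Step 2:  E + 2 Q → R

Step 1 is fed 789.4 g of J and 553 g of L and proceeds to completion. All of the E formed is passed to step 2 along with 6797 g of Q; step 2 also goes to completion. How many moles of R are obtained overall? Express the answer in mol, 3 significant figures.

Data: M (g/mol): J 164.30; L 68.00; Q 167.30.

Step 1:
n(J) = 789.4 / 164.30 = 4.805 mol
n(L) = 553.0 / 68.00 = 8.132 mol
n/ν for J = 4.805/1 = 4.805
n/ν for L = 8.132/2 = 4.066
Smallest n/ν is L → limiting reagent.
n(E) produced = (3/2) × 8.132 = 12.20 mol
Step 2:
n(E) available = 12.20 mol
n(Q) = 6797 / 167.30 = 40.63 mol
n/ν for E = 12.20/1 = 12.20
n/ν for Q = 40.63/2 = 20.32
Smallest n/ν is E → limiting reagent.
n(R) = (1/1) × 12.20 = 12.20 mol

12.2 mol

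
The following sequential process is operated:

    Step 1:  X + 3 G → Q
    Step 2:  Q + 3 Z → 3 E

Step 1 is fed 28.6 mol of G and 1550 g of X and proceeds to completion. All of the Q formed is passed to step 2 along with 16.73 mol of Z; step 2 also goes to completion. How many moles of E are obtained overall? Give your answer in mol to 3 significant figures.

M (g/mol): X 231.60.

Step 1:
n(G) = 28.60 mol
n(X) = 1550 / 231.60 = 6.693 mol
n/ν for G = 28.60/3 = 9.533
n/ν for X = 6.693/1 = 6.693
Smallest n/ν is X → limiting reagent.
n(Q) produced = (1/1) × 6.693 = 6.693 mol
Step 2:
n(Q) available = 6.693 mol
n(Z) = 16.73 mol
n/ν for Q = 6.693/1 = 6.693
n/ν for Z = 16.73/3 = 5.577
Smallest n/ν is Z → limiting reagent.
n(E) = (3/3) × 16.73 = 16.73 mol

16.7 mol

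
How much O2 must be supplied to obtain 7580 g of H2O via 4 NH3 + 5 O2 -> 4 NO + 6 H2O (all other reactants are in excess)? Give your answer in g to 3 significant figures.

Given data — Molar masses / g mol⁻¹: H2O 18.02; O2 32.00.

11200 g

n(H2O) = 7580 / 18.02 = 420.6 mol
n(O2) = (5/6) × 420.6 = 350.5 mol
mass = 350.5 × 32.00 = 11220 g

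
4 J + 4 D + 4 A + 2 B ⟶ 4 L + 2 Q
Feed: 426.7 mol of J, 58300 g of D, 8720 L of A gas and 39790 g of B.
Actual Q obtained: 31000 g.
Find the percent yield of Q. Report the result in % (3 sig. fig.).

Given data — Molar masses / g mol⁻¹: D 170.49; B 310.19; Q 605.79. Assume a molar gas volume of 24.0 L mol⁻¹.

n(J) = 426.7 mol
n(D) = 58300 / 170.49 = 342.0 mol
n(A) = 8720 / 24.0 = 363.3 mol
n(B) = 39790 / 310.19 = 128.3 mol
n/ν for J = 426.7/4 = 106.7
n/ν for D = 342.0/4 = 85.50
n/ν for A = 363.3/4 = 90.83
n/ν for B = 128.3/2 = 64.15
Smallest n/ν is B → limiting reagent.
theoretical n(Q) = (2/2) × 128.3 = 128.3 mol → 77720 g
% yield = 31000 / 77720 × 100 = 39.89 %

39.9 %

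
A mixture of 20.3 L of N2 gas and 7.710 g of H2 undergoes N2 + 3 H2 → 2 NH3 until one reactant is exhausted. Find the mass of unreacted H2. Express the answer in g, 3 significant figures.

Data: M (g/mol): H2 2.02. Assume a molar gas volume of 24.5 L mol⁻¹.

n(N2) = 20.30 / 24.5 = 0.8286 mol
n(H2) = 7.710 / 2.02 = 3.817 mol
n/ν for N2 = 0.8286/1 = 0.8286
n/ν for H2 = 3.817/3 = 1.272
Smallest n/ν is N2 → limiting reagent.
H2 consumed = (3/1) × 0.8286 = 2.486 mol
H2 remaining = 3.817 − 2.486 = 1.331 mol
mass = 1.331 × 2.02 = 2.689 g

2.69 g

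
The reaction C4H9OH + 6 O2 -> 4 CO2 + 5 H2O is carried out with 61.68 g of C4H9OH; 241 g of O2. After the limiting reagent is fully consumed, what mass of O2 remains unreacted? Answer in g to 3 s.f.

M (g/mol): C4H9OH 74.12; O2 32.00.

n(C4H9OH) = 61.68 / 74.12 = 0.8322 mol
n(O2) = 241.0 / 32.00 = 7.531 mol
n/ν → C4H9OH: 0.8322, O2: 1.255; C4H9OH is limiting.
O2 consumed = (6/1) × 0.8322 = 4.993 mol
O2 remaining = 7.531 − 4.993 = 2.538 mol
mass = 2.538 × 32.00 = 81.22 g

81.2 g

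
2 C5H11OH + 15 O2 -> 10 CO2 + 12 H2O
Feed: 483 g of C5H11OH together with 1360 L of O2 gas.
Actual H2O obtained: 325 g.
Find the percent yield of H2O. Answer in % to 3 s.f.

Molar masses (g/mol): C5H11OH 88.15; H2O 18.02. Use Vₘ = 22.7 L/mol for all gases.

54.9 %

n(C5H11OH) = 483.0 / 88.15 = 5.479 mol
n(O2) = 1360 / 22.7 = 59.91 mol
n/ν for C5H11OH = 5.479/2 = 2.740
n/ν for O2 = 59.91/15 = 3.994
Smallest n/ν is C5H11OH → limiting reagent.
theoretical n(H2O) = (12/2) × 5.479 = 32.87 mol → 592.3 g
% yield = 325 / 592.3 × 100 = 54.87 %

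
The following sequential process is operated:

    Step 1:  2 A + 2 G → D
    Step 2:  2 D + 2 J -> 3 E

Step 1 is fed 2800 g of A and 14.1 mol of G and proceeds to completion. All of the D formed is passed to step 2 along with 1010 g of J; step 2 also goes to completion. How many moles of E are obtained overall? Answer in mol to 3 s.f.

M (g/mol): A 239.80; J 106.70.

8.76 mol

Step 1:
n(A) = 2800 / 239.80 = 11.68 mol
n(G) = 14.10 mol
n/ν for A = 11.68/2 = 5.840
n/ν for G = 14.10/2 = 7.050
Smallest n/ν is A → limiting reagent.
n(D) produced = (1/2) × 11.68 = 5.840 mol
Step 2:
n(D) available = 5.840 mol
n(J) = 1010 / 106.70 = 9.466 mol
n/ν for D = 5.840/2 = 2.920
n/ν for J = 9.466/2 = 4.733
Smallest n/ν is D → limiting reagent.
n(E) = (3/2) × 5.840 = 8.760 mol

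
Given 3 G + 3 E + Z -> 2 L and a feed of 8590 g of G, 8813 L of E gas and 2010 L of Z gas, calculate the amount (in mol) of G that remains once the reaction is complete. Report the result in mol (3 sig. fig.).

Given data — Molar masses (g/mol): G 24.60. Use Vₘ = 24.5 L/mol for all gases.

103 mol

n(G) = 8590 / 24.60 = 349.2 mol
n(E) = 8813 / 24.5 = 359.7 mol
n(Z) = 2010 / 24.5 = 82.04 mol
n/ν for G = 349.2/3 = 116.4
n/ν for E = 359.7/3 = 119.9
n/ν for Z = 82.04/1 = 82.04
Smallest n/ν is Z → limiting reagent.
G consumed = (3/1) × 82.04 = 246.1 mol
G remaining = 349.2 − 246.1 = 103.1 mol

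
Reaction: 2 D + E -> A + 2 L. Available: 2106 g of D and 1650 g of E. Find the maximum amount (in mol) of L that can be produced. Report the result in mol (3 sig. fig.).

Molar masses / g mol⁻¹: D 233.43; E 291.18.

n(D) = 2106 / 233.43 = 9.022 mol
n(E) = 1650 / 291.18 = 5.667 mol
n/ν for D = 9.022/2 = 4.511
n/ν for E = 5.667/1 = 5.667
Smallest n/ν is D → limiting reagent.
n(L) = (2/2) × 9.022 = 9.022 mol

9.02 mol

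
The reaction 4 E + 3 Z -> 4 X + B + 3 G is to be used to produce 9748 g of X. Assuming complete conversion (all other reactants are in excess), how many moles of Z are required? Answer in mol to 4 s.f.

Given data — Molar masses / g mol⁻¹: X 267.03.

n(X) = 9748 / 267.03 = 36.51 mol
n(Z) = (3/4) × 36.51 = 27.38 mol

27.38 mol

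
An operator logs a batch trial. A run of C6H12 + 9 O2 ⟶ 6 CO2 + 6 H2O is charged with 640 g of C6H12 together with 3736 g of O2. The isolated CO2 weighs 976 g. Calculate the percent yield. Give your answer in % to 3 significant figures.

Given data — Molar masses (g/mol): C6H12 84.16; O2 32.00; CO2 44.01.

n(C6H12) = 640.0 / 84.16 = 7.605 mol
n(O2) = 3736 / 32.00 = 116.8 mol
n/ν for C6H12 = 7.605/1 = 7.605
n/ν for O2 = 116.8/9 = 12.98
Smallest n/ν is C6H12 → limiting reagent.
theoretical n(CO2) = (6/1) × 7.605 = 45.63 mol → 2008 g
% yield = 976 / 2008 × 100 = 48.61 %

48.6 %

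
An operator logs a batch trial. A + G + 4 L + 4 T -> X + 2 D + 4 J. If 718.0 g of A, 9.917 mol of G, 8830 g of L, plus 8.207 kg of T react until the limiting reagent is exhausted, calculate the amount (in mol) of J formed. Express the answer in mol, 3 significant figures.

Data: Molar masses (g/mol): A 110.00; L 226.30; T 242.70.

n(A) = 718.0 / 110.00 = 6.527 mol
n(G) = 9.917 mol
n(L) = 8830 / 226.30 = 39.02 mol
n(T) = 8.207×1000 / 242.70 = 33.82 mol
n/ν → A: 6.527, G: 9.917, L: 9.755, T: 8.455; A is limiting.
n(J) = (4/1) × 6.527 = 26.11 mol

26.1 mol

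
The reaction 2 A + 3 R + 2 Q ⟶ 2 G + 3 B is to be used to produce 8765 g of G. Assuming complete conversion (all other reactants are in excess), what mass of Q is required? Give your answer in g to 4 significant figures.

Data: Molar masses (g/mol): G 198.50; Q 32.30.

n(G) = 8765 / 198.50 = 44.16 mol
n(Q) = (2/2) × 44.16 = 44.16 mol
mass = 44.16 × 32.30 = 1426 g

1426 g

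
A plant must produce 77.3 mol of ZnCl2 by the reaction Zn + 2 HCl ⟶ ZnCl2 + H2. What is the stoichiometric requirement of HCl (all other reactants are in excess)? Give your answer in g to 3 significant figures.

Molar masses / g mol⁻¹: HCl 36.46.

n(ZnCl2) = 77.30 mol
n(HCl) = (2/1) × 77.30 = 154.6 mol
mass = 154.6 × 36.46 = 5637 g

5640 g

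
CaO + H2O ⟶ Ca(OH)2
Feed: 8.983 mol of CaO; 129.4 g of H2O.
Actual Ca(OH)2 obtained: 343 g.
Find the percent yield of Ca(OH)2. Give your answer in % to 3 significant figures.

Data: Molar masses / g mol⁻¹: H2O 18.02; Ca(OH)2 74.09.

64.5 %

n(CaO) = 8.983 mol
n(H2O) = 129.4 / 18.02 = 7.181 mol
n/ν → CaO: 8.983, H2O: 7.181; H2O is limiting.
theoretical n(Ca(OH)2) = (1/1) × 7.181 = 7.181 mol → 532.0 g
% yield = 343 / 532.0 × 100 = 64.47 %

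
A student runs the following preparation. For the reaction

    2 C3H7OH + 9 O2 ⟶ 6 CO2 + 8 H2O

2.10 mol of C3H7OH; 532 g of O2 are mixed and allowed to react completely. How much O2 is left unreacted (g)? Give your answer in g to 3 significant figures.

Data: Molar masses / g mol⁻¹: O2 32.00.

n(C3H7OH) = 2.100 mol
n(O2) = 532.0 / 32.00 = 16.63 mol
n/ν → C3H7OH: 1.050, O2: 1.848; C3H7OH is limiting.
O2 consumed = (9/2) × 2.100 = 9.450 mol
O2 remaining = 16.63 − 9.450 = 7.180 mol
mass = 7.180 × 32.00 = 229.8 g

230 g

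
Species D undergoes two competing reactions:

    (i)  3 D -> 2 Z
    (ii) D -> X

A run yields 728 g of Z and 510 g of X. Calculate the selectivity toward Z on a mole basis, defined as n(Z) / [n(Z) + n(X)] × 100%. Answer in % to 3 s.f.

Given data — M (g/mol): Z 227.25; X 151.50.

48.8 %

n(Z) = 728 / 227.25 = 3.204 mol
n(X) = 510 / 151.50 = 3.366 mol
selectivity = 3.204/(3.204+3.366) × 100 = 48.77 %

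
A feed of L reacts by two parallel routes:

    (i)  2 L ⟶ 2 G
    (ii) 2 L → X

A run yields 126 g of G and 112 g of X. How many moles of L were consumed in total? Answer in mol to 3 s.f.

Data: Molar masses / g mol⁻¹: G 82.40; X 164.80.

2.89 mol

n(G) = 126 / 82.40 = 1.529 mol
n(X) = 112 / 164.80 = 0.6796 mol
n(L) via (i) = (2/2)×1.529 = 1.529 mol
n(L) via (ii) = (2/1)×0.6796 = 1.359 mol
total n(L) = 1.529 + 1.359 = 2.888 mol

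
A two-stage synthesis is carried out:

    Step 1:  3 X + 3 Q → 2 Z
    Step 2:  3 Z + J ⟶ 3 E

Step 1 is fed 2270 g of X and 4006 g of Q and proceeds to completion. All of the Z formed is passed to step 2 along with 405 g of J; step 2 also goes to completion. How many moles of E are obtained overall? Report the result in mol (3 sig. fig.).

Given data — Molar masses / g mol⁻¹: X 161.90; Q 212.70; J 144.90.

8.39 mol

Step 1:
n(X) = 2270 / 161.90 = 14.02 mol
n(Q) = 4006 / 212.70 = 18.83 mol
n/ν → X: 4.673, Q: 6.277; X is limiting.
n(Z) produced = (2/3) × 14.02 = 9.347 mol
Step 2:
n(Z) available = 9.347 mol
n(J) = 405.0 / 144.90 = 2.795 mol
n/ν → Z: 3.116, J: 2.795; J is limiting.
n(E) = (3/1) × 2.795 = 8.385 mol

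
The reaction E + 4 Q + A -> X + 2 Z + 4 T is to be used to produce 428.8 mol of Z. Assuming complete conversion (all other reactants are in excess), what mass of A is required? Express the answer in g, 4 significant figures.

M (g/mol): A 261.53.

56070 g

n(Z) = 428.8 mol
n(A) = (1/2) × 428.8 = 214.4 mol
mass = 214.4 × 261.53 = 56070 g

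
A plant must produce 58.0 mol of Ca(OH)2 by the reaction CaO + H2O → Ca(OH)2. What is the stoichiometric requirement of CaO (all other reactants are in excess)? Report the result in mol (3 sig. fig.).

58.0 mol

n(Ca(OH)2) = 58.00 mol
n(CaO) = (1/1) × 58.00 = 58.00 mol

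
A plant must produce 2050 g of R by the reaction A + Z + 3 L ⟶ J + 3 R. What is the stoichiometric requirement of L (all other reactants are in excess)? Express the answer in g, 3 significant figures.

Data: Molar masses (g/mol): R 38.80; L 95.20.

5030 g

n(R) = 2050 / 38.80 = 52.84 mol
n(L) = (3/3) × 52.84 = 52.84 mol
mass = 52.84 × 95.20 = 5030 g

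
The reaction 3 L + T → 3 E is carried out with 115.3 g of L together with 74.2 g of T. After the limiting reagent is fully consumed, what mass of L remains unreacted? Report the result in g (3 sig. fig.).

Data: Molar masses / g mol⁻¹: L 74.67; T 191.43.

28.5 g

n(L) = 115.3 / 74.67 = 1.544 mol
n(T) = 74.20 / 191.43 = 0.3876 mol
n/ν → L: 0.5147, T: 0.3876; T is limiting.
L consumed = (3/1) × 0.3876 = 1.163 mol
L remaining = 1.544 − 1.163 = 0.3810 mol
mass = 0.3810 × 74.67 = 28.45 g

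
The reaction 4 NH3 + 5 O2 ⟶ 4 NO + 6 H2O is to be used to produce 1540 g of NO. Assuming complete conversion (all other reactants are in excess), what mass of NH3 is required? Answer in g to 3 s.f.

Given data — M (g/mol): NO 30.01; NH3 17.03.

n(NO) = 1540 / 30.01 = 51.32 mol
n(NH3) = (4/4) × 51.32 = 51.32 mol
mass = 51.32 × 17.03 = 874.0 g

874 g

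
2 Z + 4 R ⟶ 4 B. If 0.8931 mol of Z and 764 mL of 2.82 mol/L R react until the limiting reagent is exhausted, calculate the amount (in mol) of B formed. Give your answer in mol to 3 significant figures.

n(Z) = 0.8931 mol
n(R) = 2.82 × 764.0/1000 = 2.154 mol
n/ν for Z = 0.8931/2 = 0.4466
n/ν for R = 2.154/4 = 0.5385
Smallest n/ν is Z → limiting reagent.
n(B) = (4/2) × 0.8931 = 1.786 mol

1.79 mol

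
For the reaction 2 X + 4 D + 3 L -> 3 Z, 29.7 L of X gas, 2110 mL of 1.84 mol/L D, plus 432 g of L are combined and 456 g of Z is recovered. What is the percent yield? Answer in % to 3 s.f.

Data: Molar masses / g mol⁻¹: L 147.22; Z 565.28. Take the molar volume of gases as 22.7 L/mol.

41.1 %

n(X) = 29.70 / 22.7 = 1.308 mol
n(D) = 1.84 × 2110/1000 = 3.882 mol
n(L) = 432.0 / 147.22 = 2.934 mol
n/ν for X = 1.308/2 = 0.6540
n/ν for D = 3.882/4 = 0.9705
n/ν for L = 2.934/3 = 0.9780
Smallest n/ν is X → limiting reagent.
theoretical n(Z) = (3/2) × 1.308 = 1.962 mol → 1109 g
% yield = 456 / 1109 × 100 = 41.12 %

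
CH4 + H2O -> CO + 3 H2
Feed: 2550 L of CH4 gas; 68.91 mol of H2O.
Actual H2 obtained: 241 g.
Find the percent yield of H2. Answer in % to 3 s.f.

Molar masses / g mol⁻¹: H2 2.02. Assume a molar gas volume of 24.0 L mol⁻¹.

57.7 %

n(CH4) = 2550 / 24.0 = 106.3 mol
n(H2O) = 68.91 mol
n/ν → CH4: 106.3, H2O: 68.91; H2O is limiting.
theoretical n(H2) = (3/1) × 68.91 = 206.7 mol → 417.5 g
% yield = 241 / 417.5 × 100 = 57.72 %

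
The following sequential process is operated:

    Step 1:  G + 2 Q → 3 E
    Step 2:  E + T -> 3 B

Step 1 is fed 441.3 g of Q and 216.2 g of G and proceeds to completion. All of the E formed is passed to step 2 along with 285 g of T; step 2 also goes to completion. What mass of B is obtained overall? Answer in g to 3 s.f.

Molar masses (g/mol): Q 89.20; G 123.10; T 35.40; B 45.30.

716 g

Step 1:
n(Q) = 441.3 / 89.20 = 4.947 mol
n(G) = 216.2 / 123.10 = 1.756 mol
n/ν for Q = 4.947/2 = 2.474
n/ν for G = 1.756/1 = 1.756
Smallest n/ν is G → limiting reagent.
n(E) produced = (3/1) × 1.756 = 5.268 mol
Step 2:
n(E) available = 5.268 mol
n(T) = 285.0 / 35.40 = 8.051 mol
n/ν for E = 5.268/1 = 5.268
n/ν for T = 8.051/1 = 8.051
Smallest n/ν is E → limiting reagent.
n(B) = (3/1) × 5.268 = 15.80 mol
mass = 15.80 × 45.30 = 715.7 g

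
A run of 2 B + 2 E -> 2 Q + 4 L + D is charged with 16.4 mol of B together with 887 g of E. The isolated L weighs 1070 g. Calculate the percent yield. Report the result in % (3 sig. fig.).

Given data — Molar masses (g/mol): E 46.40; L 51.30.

63.6 %

n(B) = 16.40 mol
n(E) = 887.0 / 46.40 = 19.12 mol
n/ν for B = 16.40/2 = 8.200
n/ν for E = 19.12/2 = 9.560
Smallest n/ν is B → limiting reagent.
theoretical n(L) = (4/2) × 16.40 = 32.80 mol → 1683 g
% yield = 1070 / 1683 × 100 = 63.58 %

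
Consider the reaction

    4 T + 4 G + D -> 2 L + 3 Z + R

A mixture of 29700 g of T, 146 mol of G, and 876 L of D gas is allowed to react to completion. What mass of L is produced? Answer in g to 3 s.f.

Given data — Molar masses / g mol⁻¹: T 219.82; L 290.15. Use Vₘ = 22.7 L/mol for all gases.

19600 g

n(T) = 29700 / 219.82 = 135.1 mol
n(G) = 146.0 mol
n(D) = 876.0 / 22.7 = 38.59 mol
n/ν → T: 33.78, G: 36.50, D: 38.59; T is limiting.
n(L) = (2/4) × 135.1 = 67.55 mol
mass = 67.55 × 290.15 = 19600 g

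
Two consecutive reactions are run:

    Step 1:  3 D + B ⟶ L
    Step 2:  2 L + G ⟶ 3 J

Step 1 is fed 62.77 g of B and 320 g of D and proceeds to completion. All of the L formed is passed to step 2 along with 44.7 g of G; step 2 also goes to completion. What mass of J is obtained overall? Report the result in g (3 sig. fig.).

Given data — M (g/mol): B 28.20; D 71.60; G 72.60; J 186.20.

344 g

Step 1:
n(B) = 62.77 / 28.20 = 2.226 mol
n(D) = 320.0 / 71.60 = 4.469 mol
n/ν → B: 2.226, D: 1.490; D is limiting.
n(L) produced = (1/3) × 4.469 = 1.490 mol
Step 2:
n(L) available = 1.490 mol
n(G) = 44.70 / 72.60 = 0.6157 mol
n/ν → L: 0.7450, G: 0.6157; G is limiting.
n(J) = (3/1) × 0.6157 = 1.847 mol
mass = 1.847 × 186.20 = 343.9 g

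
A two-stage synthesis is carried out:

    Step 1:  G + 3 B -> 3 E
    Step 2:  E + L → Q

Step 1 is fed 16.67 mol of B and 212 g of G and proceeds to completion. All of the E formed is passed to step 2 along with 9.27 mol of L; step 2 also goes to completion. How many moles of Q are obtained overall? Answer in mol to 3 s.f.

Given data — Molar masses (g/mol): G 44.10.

Step 1:
n(B) = 16.67 mol
n(G) = 212.0 / 44.10 = 4.807 mol
n/ν → B: 5.557, G: 4.807; G is limiting.
n(E) produced = (3/1) × 4.807 = 14.42 mol
Step 2:
n(E) available = 14.42 mol
n(L) = 9.270 mol
n/ν → E: 14.42, L: 9.270; L is limiting.
n(Q) = (1/1) × 9.270 = 9.270 mol

9.27 mol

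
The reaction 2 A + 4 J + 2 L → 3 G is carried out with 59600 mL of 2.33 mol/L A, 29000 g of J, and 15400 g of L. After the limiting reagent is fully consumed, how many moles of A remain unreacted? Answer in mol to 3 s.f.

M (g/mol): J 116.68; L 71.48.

14.6 mol

n(A) = 2.33 × 59600/1000 = 138.9 mol
n(J) = 29000 / 116.68 = 248.5 mol
n(L) = 15400 / 71.48 = 215.4 mol
n/ν for A = 138.9/2 = 69.45
n/ν for J = 248.5/4 = 62.13
n/ν for L = 215.4/2 = 107.7
Smallest n/ν is J → limiting reagent.
A consumed = (2/4) × 248.5 = 124.3 mol
A remaining = 138.9 − 124.3 = 14.60 mol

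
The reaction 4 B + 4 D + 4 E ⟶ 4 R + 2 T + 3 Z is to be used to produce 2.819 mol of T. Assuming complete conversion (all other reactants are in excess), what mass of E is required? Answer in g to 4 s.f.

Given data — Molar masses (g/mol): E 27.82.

156.8 g

n(T) = 2.819 mol
n(E) = (4/2) × 2.819 = 5.638 mol
mass = 5.638 × 27.82 = 156.8 g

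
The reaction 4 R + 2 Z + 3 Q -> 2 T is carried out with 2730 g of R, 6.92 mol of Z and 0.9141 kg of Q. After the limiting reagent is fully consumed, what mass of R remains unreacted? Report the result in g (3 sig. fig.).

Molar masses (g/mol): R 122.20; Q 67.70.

1040 g

n(R) = 2730 / 122.20 = 22.34 mol
n(Z) = 6.920 mol
n(Q) = 0.9141×1000 / 67.70 = 13.50 mol
n/ν → R: 5.585, Z: 3.460, Q: 4.500; Z is limiting.
R consumed = (4/2) × 6.920 = 13.84 mol
R remaining = 22.34 − 13.84 = 8.500 mol
mass = 8.500 × 122.20 = 1039 g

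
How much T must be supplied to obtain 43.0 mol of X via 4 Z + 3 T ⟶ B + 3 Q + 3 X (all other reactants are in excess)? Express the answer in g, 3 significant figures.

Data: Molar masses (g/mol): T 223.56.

9610 g

n(X) = 43.00 mol
n(T) = (3/3) × 43.00 = 43.00 mol
mass = 43.00 × 223.56 = 9613 g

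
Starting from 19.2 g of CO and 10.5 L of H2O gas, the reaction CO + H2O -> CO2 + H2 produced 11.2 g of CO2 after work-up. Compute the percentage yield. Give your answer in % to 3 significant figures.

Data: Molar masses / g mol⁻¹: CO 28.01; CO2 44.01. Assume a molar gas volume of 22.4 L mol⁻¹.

n(CO) = 19.20 / 28.01 = 0.6855 mol
n(H2O) = 10.50 / 22.4 = 0.4688 mol
n/ν → CO: 0.6855, H2O: 0.4688; H2O is limiting.
theoretical n(CO2) = (1/1) × 0.4688 = 0.4688 mol → 20.63 g
% yield = 11.2 / 20.63 × 100 = 54.29 %

54.3 %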